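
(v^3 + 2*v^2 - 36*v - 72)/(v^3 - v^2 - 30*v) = (v^2 + 8*v + 12)/(v*(v + 5))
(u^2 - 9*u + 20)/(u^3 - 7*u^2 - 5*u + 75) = (u - 4)/(u^2 - 2*u - 15)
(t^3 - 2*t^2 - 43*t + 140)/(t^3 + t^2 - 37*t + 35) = (t - 4)/(t - 1)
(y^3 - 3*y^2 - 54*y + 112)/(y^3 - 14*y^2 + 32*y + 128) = (y^2 + 5*y - 14)/(y^2 - 6*y - 16)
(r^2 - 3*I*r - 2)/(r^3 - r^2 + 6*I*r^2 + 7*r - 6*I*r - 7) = (r - 2*I)/(r^2 + r*(-1 + 7*I) - 7*I)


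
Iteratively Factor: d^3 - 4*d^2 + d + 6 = (d - 2)*(d^2 - 2*d - 3) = (d - 2)*(d + 1)*(d - 3)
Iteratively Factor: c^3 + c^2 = (c + 1)*(c^2) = c*(c + 1)*(c)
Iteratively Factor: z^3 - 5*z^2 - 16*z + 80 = (z - 5)*(z^2 - 16) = (z - 5)*(z + 4)*(z - 4)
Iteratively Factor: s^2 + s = (s)*(s + 1)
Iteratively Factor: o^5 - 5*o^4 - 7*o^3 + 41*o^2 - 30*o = (o - 5)*(o^4 - 7*o^2 + 6*o) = (o - 5)*(o - 1)*(o^3 + o^2 - 6*o) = (o - 5)*(o - 2)*(o - 1)*(o^2 + 3*o) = o*(o - 5)*(o - 2)*(o - 1)*(o + 3)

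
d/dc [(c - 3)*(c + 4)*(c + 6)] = 3*c^2 + 14*c - 6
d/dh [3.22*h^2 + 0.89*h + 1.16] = 6.44*h + 0.89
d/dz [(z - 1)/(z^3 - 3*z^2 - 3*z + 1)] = (z^3 - 3*z^2 - 3*z + 3*(z - 1)*(-z^2 + 2*z + 1) + 1)/(z^3 - 3*z^2 - 3*z + 1)^2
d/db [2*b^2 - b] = 4*b - 1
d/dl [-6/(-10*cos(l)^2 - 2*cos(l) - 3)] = 12*(10*cos(l) + 1)*sin(l)/(10*cos(l)^2 + 2*cos(l) + 3)^2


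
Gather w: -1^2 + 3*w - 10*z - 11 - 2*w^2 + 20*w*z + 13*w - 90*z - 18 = -2*w^2 + w*(20*z + 16) - 100*z - 30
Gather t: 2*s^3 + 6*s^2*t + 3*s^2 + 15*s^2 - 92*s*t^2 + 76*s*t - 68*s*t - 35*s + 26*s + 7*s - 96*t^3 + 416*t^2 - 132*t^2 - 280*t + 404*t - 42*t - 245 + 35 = 2*s^3 + 18*s^2 - 2*s - 96*t^3 + t^2*(284 - 92*s) + t*(6*s^2 + 8*s + 82) - 210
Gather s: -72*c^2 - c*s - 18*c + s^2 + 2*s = -72*c^2 - 18*c + s^2 + s*(2 - c)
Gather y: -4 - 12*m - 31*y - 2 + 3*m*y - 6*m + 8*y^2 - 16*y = -18*m + 8*y^2 + y*(3*m - 47) - 6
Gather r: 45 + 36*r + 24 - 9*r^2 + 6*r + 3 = -9*r^2 + 42*r + 72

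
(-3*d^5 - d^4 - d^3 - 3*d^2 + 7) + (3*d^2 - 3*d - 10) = -3*d^5 - d^4 - d^3 - 3*d - 3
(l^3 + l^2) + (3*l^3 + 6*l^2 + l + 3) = 4*l^3 + 7*l^2 + l + 3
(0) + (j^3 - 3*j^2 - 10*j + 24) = j^3 - 3*j^2 - 10*j + 24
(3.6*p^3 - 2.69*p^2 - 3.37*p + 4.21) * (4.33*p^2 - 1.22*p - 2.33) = 15.588*p^5 - 16.0397*p^4 - 19.6983*p^3 + 28.6084*p^2 + 2.7159*p - 9.8093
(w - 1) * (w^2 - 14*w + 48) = w^3 - 15*w^2 + 62*w - 48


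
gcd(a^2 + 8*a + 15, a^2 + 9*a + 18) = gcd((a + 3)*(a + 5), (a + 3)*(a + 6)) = a + 3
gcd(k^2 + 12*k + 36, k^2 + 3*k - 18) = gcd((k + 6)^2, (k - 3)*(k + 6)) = k + 6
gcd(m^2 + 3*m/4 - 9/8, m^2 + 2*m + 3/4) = m + 3/2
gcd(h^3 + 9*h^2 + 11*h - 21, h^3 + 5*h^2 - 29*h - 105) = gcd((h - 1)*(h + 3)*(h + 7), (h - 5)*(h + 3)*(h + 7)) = h^2 + 10*h + 21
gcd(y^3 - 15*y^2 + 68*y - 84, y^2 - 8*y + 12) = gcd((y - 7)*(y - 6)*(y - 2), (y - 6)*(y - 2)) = y^2 - 8*y + 12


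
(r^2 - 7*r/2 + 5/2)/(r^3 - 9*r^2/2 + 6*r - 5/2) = 1/(r - 1)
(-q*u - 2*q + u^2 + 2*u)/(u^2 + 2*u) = (-q + u)/u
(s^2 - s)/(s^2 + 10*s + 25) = s*(s - 1)/(s^2 + 10*s + 25)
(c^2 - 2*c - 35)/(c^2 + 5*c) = (c - 7)/c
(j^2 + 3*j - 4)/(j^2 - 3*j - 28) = (j - 1)/(j - 7)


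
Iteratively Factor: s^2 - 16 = (s + 4)*(s - 4)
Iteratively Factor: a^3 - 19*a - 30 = (a + 2)*(a^2 - 2*a - 15) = (a + 2)*(a + 3)*(a - 5)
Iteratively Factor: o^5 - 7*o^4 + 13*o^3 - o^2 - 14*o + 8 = (o + 1)*(o^4 - 8*o^3 + 21*o^2 - 22*o + 8) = (o - 1)*(o + 1)*(o^3 - 7*o^2 + 14*o - 8) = (o - 2)*(o - 1)*(o + 1)*(o^2 - 5*o + 4) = (o - 4)*(o - 2)*(o - 1)*(o + 1)*(o - 1)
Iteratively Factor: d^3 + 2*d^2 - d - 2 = (d + 1)*(d^2 + d - 2) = (d - 1)*(d + 1)*(d + 2)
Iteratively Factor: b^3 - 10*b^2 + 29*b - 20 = (b - 1)*(b^2 - 9*b + 20) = (b - 4)*(b - 1)*(b - 5)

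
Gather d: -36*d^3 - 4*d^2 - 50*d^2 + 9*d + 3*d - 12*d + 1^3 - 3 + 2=-36*d^3 - 54*d^2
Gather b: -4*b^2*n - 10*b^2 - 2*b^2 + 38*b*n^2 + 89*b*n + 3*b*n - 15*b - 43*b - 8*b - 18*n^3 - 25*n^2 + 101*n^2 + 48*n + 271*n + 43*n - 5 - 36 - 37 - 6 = b^2*(-4*n - 12) + b*(38*n^2 + 92*n - 66) - 18*n^3 + 76*n^2 + 362*n - 84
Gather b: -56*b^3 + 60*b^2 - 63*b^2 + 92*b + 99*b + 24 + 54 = -56*b^3 - 3*b^2 + 191*b + 78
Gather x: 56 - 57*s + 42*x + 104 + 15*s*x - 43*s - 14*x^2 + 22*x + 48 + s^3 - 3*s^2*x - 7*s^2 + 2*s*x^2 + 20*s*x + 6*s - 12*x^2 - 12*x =s^3 - 7*s^2 - 94*s + x^2*(2*s - 26) + x*(-3*s^2 + 35*s + 52) + 208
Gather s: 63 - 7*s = 63 - 7*s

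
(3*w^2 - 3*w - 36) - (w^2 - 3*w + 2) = 2*w^2 - 38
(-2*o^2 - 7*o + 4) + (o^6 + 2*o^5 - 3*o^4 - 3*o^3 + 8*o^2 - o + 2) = o^6 + 2*o^5 - 3*o^4 - 3*o^3 + 6*o^2 - 8*o + 6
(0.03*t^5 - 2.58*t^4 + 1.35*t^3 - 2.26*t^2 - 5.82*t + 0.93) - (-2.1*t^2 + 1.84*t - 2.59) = 0.03*t^5 - 2.58*t^4 + 1.35*t^3 - 0.16*t^2 - 7.66*t + 3.52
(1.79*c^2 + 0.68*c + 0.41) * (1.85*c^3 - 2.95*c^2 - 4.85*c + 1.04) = 3.3115*c^5 - 4.0225*c^4 - 9.929*c^3 - 2.6459*c^2 - 1.2813*c + 0.4264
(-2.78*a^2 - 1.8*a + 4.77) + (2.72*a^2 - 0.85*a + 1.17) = -0.0599999999999996*a^2 - 2.65*a + 5.94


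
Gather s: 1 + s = s + 1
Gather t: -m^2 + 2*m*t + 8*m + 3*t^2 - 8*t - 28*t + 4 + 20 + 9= -m^2 + 8*m + 3*t^2 + t*(2*m - 36) + 33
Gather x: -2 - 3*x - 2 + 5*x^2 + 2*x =5*x^2 - x - 4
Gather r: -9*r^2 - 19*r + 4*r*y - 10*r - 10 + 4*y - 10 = -9*r^2 + r*(4*y - 29) + 4*y - 20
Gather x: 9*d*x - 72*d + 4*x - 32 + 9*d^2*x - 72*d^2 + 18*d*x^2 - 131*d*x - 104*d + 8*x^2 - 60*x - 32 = -72*d^2 - 176*d + x^2*(18*d + 8) + x*(9*d^2 - 122*d - 56) - 64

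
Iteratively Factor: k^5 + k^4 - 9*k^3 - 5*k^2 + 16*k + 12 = (k + 3)*(k^4 - 2*k^3 - 3*k^2 + 4*k + 4) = (k + 1)*(k + 3)*(k^3 - 3*k^2 + 4) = (k + 1)^2*(k + 3)*(k^2 - 4*k + 4) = (k - 2)*(k + 1)^2*(k + 3)*(k - 2)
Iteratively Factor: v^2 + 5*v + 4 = (v + 4)*(v + 1)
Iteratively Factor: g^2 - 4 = (g - 2)*(g + 2)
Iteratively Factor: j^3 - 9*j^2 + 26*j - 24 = (j - 3)*(j^2 - 6*j + 8) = (j - 3)*(j - 2)*(j - 4)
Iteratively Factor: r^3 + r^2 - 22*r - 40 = (r + 4)*(r^2 - 3*r - 10) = (r + 2)*(r + 4)*(r - 5)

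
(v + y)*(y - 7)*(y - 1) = v*y^2 - 8*v*y + 7*v + y^3 - 8*y^2 + 7*y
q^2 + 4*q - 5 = (q - 1)*(q + 5)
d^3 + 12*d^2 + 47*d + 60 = (d + 3)*(d + 4)*(d + 5)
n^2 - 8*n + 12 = (n - 6)*(n - 2)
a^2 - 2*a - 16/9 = (a - 8/3)*(a + 2/3)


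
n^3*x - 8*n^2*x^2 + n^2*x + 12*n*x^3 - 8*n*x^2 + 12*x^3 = (n - 6*x)*(n - 2*x)*(n*x + x)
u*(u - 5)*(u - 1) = u^3 - 6*u^2 + 5*u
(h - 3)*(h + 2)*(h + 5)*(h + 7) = h^4 + 11*h^3 + 17*h^2 - 107*h - 210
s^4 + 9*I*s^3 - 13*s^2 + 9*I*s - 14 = (s - I)*(s + I)*(s + 2*I)*(s + 7*I)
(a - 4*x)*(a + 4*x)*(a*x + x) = a^3*x + a^2*x - 16*a*x^3 - 16*x^3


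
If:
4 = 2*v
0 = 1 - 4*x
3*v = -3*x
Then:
No Solution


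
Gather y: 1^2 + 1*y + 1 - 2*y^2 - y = 2 - 2*y^2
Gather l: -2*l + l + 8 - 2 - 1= 5 - l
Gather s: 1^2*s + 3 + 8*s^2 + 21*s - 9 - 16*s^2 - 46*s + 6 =-8*s^2 - 24*s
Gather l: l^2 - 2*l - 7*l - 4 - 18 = l^2 - 9*l - 22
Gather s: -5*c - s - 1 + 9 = -5*c - s + 8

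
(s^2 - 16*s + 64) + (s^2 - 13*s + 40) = 2*s^2 - 29*s + 104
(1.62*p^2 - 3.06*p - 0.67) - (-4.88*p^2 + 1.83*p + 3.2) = 6.5*p^2 - 4.89*p - 3.87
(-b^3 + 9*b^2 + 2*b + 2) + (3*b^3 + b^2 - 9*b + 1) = 2*b^3 + 10*b^2 - 7*b + 3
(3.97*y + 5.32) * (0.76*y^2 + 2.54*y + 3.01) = 3.0172*y^3 + 14.127*y^2 + 25.4625*y + 16.0132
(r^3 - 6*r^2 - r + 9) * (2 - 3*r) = -3*r^4 + 20*r^3 - 9*r^2 - 29*r + 18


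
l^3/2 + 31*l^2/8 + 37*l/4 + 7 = (l/2 + 1)*(l + 7/4)*(l + 4)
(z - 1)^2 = z^2 - 2*z + 1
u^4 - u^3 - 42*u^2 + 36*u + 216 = (u - 6)*(u - 3)*(u + 2)*(u + 6)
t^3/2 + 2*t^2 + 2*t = t*(t/2 + 1)*(t + 2)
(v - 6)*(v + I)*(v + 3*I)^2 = v^4 - 6*v^3 + 7*I*v^3 - 15*v^2 - 42*I*v^2 + 90*v - 9*I*v + 54*I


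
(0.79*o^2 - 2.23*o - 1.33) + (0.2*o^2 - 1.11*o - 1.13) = 0.99*o^2 - 3.34*o - 2.46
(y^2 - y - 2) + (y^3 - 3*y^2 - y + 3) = y^3 - 2*y^2 - 2*y + 1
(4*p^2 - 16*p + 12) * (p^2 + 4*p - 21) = 4*p^4 - 136*p^2 + 384*p - 252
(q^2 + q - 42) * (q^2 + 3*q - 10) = q^4 + 4*q^3 - 49*q^2 - 136*q + 420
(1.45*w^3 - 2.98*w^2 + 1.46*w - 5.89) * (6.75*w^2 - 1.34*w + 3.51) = 9.7875*w^5 - 22.058*w^4 + 18.9377*w^3 - 52.1737*w^2 + 13.0172*w - 20.6739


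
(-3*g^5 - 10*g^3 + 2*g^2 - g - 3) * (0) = 0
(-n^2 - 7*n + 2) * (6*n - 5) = -6*n^3 - 37*n^2 + 47*n - 10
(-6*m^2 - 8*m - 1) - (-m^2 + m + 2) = -5*m^2 - 9*m - 3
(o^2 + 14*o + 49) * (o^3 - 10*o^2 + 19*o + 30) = o^5 + 4*o^4 - 72*o^3 - 194*o^2 + 1351*o + 1470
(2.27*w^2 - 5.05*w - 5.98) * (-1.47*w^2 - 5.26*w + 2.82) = -3.3369*w^4 - 4.5167*w^3 + 41.755*w^2 + 17.2138*w - 16.8636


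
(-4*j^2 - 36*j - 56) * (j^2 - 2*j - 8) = -4*j^4 - 28*j^3 + 48*j^2 + 400*j + 448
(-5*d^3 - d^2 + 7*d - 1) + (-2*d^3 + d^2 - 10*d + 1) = -7*d^3 - 3*d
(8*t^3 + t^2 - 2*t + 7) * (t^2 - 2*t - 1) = 8*t^5 - 15*t^4 - 12*t^3 + 10*t^2 - 12*t - 7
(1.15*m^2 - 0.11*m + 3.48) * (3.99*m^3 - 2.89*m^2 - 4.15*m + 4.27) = 4.5885*m^5 - 3.7624*m^4 + 9.4306*m^3 - 4.6902*m^2 - 14.9117*m + 14.8596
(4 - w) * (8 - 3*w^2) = 3*w^3 - 12*w^2 - 8*w + 32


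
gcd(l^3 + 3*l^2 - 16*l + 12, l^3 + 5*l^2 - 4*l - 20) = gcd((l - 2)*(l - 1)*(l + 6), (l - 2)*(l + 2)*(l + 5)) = l - 2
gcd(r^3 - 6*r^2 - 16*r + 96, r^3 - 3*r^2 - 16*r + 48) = r^2 - 16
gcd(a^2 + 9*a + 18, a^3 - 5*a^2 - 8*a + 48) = a + 3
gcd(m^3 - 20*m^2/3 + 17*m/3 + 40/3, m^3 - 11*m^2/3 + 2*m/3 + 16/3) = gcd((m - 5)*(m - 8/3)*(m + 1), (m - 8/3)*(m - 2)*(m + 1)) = m^2 - 5*m/3 - 8/3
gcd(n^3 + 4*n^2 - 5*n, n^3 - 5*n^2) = n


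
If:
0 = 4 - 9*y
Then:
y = 4/9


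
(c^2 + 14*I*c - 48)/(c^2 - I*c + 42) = (c + 8*I)/(c - 7*I)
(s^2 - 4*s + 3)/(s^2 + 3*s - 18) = (s - 1)/(s + 6)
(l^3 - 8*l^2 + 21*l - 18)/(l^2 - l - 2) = (l^2 - 6*l + 9)/(l + 1)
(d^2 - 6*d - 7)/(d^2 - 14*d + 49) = (d + 1)/(d - 7)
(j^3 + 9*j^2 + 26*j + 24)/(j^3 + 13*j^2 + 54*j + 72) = (j + 2)/(j + 6)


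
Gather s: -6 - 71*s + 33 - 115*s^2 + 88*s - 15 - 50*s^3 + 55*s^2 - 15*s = -50*s^3 - 60*s^2 + 2*s + 12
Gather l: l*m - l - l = l*(m - 2)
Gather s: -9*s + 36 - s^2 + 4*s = -s^2 - 5*s + 36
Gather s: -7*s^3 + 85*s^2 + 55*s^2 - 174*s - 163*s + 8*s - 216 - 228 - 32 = -7*s^3 + 140*s^2 - 329*s - 476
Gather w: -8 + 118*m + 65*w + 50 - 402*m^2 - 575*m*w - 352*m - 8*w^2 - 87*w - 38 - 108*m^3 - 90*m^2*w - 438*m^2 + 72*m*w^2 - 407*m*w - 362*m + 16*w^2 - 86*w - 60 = -108*m^3 - 840*m^2 - 596*m + w^2*(72*m + 8) + w*(-90*m^2 - 982*m - 108) - 56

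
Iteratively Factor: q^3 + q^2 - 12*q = (q)*(q^2 + q - 12) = q*(q - 3)*(q + 4)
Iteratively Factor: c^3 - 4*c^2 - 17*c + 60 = (c - 3)*(c^2 - c - 20) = (c - 3)*(c + 4)*(c - 5)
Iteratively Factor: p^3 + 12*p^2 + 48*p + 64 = (p + 4)*(p^2 + 8*p + 16) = (p + 4)^2*(p + 4)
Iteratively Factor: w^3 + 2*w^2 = (w)*(w^2 + 2*w) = w^2*(w + 2)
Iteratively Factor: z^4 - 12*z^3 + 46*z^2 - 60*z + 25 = (z - 1)*(z^3 - 11*z^2 + 35*z - 25) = (z - 1)^2*(z^2 - 10*z + 25) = (z - 5)*(z - 1)^2*(z - 5)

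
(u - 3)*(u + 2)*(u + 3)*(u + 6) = u^4 + 8*u^3 + 3*u^2 - 72*u - 108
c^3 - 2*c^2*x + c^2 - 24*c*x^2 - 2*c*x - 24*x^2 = (c + 1)*(c - 6*x)*(c + 4*x)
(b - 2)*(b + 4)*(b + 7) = b^3 + 9*b^2 + 6*b - 56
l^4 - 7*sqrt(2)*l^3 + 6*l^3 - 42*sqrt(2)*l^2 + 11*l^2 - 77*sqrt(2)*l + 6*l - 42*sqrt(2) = (l + 1)*(l + 2)*(l + 3)*(l - 7*sqrt(2))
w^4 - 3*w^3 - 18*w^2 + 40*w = w*(w - 5)*(w - 2)*(w + 4)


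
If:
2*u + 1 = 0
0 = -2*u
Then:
No Solution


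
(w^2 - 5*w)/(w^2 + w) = (w - 5)/(w + 1)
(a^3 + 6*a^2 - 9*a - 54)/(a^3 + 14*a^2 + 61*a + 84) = (a^2 + 3*a - 18)/(a^2 + 11*a + 28)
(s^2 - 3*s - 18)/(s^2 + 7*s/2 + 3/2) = 2*(s - 6)/(2*s + 1)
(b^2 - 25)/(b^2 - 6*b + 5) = (b + 5)/(b - 1)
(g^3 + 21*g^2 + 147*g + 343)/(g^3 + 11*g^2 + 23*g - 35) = (g^2 + 14*g + 49)/(g^2 + 4*g - 5)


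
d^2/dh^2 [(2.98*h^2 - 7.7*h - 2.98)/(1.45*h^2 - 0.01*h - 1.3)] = (7.105427357601e-15*h^4 - 32.29208*h^3 - 3.8889*h^2 - 86.82774*h - 0.962595999999998)/(3.048625*h^6 - 0.063075*h^5 - 8.199315*h^4 + 0.113099*h^3 + 7.35111*h^2 - 0.0507*h - 2.197)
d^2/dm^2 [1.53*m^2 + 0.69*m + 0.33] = 3.06000000000000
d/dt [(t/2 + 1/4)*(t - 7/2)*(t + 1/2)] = (2*t + 1)*(6*t - 13)/8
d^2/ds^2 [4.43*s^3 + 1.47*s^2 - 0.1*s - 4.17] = 26.58*s + 2.94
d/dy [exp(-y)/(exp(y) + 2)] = -(2*exp(y) + 2)*exp(-y)/(exp(2*y) + 4*exp(y) + 4)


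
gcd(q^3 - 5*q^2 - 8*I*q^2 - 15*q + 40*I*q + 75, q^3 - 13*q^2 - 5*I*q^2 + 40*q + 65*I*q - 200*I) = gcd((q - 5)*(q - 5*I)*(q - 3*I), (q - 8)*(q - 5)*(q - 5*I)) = q^2 + q*(-5 - 5*I) + 25*I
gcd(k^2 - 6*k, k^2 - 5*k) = k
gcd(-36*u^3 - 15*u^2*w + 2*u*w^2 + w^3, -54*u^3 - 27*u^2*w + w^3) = 9*u^2 + 6*u*w + w^2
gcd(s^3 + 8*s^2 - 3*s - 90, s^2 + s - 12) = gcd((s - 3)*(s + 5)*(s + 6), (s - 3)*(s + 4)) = s - 3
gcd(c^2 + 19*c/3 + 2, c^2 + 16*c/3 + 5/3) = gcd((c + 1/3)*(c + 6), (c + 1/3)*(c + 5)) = c + 1/3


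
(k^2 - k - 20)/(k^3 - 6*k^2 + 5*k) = (k + 4)/(k*(k - 1))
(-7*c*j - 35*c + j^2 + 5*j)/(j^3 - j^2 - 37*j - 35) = (-7*c + j)/(j^2 - 6*j - 7)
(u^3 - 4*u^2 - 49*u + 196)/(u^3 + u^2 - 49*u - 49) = (u - 4)/(u + 1)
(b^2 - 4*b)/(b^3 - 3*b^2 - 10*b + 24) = b/(b^2 + b - 6)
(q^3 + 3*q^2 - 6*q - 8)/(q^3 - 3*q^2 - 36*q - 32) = (q - 2)/(q - 8)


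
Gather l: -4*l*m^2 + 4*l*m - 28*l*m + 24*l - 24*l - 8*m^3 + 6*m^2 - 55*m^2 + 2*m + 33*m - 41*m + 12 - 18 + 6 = l*(-4*m^2 - 24*m) - 8*m^3 - 49*m^2 - 6*m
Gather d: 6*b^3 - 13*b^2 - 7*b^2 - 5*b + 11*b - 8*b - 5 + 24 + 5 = 6*b^3 - 20*b^2 - 2*b + 24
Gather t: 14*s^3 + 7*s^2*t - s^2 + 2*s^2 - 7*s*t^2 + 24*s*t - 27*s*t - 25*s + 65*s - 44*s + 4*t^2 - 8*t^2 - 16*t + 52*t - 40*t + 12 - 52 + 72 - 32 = 14*s^3 + s^2 - 4*s + t^2*(-7*s - 4) + t*(7*s^2 - 3*s - 4)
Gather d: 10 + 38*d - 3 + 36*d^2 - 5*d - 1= 36*d^2 + 33*d + 6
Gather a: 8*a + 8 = 8*a + 8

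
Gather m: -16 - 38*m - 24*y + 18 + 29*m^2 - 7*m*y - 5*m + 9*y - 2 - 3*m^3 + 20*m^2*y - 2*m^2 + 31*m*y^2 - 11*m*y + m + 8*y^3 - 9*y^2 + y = -3*m^3 + m^2*(20*y + 27) + m*(31*y^2 - 18*y - 42) + 8*y^3 - 9*y^2 - 14*y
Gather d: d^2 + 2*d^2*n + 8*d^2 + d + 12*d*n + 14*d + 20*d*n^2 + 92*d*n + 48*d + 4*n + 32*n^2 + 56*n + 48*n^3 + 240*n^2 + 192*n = d^2*(2*n + 9) + d*(20*n^2 + 104*n + 63) + 48*n^3 + 272*n^2 + 252*n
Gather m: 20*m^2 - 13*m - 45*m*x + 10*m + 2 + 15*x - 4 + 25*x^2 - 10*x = 20*m^2 + m*(-45*x - 3) + 25*x^2 + 5*x - 2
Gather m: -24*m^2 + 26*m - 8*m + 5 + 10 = -24*m^2 + 18*m + 15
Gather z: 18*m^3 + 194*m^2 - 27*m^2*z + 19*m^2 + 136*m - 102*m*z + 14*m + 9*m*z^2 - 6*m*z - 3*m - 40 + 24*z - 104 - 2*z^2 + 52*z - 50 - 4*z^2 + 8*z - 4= 18*m^3 + 213*m^2 + 147*m + z^2*(9*m - 6) + z*(-27*m^2 - 108*m + 84) - 198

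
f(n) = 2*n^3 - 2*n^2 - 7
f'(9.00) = 450.00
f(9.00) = 1289.00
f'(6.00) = 192.00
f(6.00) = 353.00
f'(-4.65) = 148.34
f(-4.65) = -251.33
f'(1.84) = 12.95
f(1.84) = -1.31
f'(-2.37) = 43.18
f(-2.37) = -44.86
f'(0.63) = -0.14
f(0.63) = -7.29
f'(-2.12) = 35.45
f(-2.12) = -35.05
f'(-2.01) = 32.28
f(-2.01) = -31.32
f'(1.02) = 2.16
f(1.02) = -6.96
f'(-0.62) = 4.79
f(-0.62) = -8.25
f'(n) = 6*n^2 - 4*n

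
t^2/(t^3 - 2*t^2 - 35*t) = t/(t^2 - 2*t - 35)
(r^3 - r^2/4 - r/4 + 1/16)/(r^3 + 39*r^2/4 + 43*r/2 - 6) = (r^2 - 1/4)/(r^2 + 10*r + 24)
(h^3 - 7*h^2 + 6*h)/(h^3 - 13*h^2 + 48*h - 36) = h/(h - 6)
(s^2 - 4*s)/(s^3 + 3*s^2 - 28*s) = 1/(s + 7)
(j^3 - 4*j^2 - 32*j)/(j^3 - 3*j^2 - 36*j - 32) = j/(j + 1)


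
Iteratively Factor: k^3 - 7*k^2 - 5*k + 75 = (k - 5)*(k^2 - 2*k - 15) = (k - 5)*(k + 3)*(k - 5)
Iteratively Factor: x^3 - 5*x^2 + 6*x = (x)*(x^2 - 5*x + 6) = x*(x - 3)*(x - 2)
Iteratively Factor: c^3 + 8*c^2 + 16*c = (c + 4)*(c^2 + 4*c) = (c + 4)^2*(c)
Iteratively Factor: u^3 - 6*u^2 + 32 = (u - 4)*(u^2 - 2*u - 8) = (u - 4)^2*(u + 2)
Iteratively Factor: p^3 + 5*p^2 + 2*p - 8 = (p + 4)*(p^2 + p - 2) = (p + 2)*(p + 4)*(p - 1)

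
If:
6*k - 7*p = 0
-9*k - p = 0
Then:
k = 0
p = 0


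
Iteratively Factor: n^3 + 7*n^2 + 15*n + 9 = (n + 1)*(n^2 + 6*n + 9) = (n + 1)*(n + 3)*(n + 3)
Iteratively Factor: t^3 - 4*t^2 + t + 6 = (t - 2)*(t^2 - 2*t - 3) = (t - 3)*(t - 2)*(t + 1)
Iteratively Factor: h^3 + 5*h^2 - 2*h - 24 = (h - 2)*(h^2 + 7*h + 12) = (h - 2)*(h + 3)*(h + 4)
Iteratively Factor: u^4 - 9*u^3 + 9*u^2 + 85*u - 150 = (u - 5)*(u^3 - 4*u^2 - 11*u + 30) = (u - 5)*(u + 3)*(u^2 - 7*u + 10) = (u - 5)^2*(u + 3)*(u - 2)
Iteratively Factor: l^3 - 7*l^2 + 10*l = (l - 5)*(l^2 - 2*l) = l*(l - 5)*(l - 2)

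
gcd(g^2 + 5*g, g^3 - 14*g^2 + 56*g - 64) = 1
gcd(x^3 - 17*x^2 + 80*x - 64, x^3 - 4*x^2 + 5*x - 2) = x - 1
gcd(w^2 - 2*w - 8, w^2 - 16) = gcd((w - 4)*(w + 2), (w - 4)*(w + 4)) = w - 4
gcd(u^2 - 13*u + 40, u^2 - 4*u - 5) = u - 5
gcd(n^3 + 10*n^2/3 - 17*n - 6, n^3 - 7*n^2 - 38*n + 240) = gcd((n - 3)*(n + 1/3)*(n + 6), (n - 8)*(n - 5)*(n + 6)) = n + 6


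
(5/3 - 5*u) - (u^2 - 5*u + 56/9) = -u^2 - 41/9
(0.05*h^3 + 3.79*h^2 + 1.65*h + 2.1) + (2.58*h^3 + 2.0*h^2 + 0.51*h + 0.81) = 2.63*h^3 + 5.79*h^2 + 2.16*h + 2.91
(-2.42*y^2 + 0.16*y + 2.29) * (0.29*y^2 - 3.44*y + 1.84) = -0.7018*y^4 + 8.3712*y^3 - 4.3391*y^2 - 7.5832*y + 4.2136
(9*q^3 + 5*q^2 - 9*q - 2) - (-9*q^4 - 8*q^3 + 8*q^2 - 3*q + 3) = 9*q^4 + 17*q^3 - 3*q^2 - 6*q - 5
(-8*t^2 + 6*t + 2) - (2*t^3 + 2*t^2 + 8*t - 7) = -2*t^3 - 10*t^2 - 2*t + 9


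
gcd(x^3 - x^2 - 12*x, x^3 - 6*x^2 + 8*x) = x^2 - 4*x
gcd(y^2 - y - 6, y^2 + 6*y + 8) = y + 2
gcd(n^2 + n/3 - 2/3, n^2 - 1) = n + 1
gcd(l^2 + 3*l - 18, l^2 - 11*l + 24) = l - 3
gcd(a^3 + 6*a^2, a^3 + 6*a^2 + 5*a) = a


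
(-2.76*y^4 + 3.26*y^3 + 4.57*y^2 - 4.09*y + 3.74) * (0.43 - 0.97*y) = 2.6772*y^5 - 4.349*y^4 - 3.0311*y^3 + 5.9324*y^2 - 5.3865*y + 1.6082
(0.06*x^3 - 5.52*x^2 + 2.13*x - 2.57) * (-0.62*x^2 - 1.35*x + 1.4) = -0.0372*x^5 + 3.3414*x^4 + 6.2154*x^3 - 9.0101*x^2 + 6.4515*x - 3.598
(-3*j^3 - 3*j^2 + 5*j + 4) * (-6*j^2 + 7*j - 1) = 18*j^5 - 3*j^4 - 48*j^3 + 14*j^2 + 23*j - 4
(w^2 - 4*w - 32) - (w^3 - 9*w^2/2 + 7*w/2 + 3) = -w^3 + 11*w^2/2 - 15*w/2 - 35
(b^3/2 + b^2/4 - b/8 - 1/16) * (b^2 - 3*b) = b^5/2 - 5*b^4/4 - 7*b^3/8 + 5*b^2/16 + 3*b/16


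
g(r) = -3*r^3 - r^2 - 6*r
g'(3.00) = -93.00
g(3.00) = -108.00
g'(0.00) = -6.00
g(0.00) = 0.00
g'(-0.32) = -6.28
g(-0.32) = 1.92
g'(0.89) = -14.91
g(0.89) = -8.25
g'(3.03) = -94.69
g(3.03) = -110.82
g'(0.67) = -11.38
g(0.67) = -5.37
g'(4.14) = -168.54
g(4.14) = -254.85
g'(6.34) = -380.44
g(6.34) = -842.76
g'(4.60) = -205.64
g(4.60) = -340.77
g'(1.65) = -33.80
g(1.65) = -26.10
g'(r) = -9*r^2 - 2*r - 6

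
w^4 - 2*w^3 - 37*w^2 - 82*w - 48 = (w - 8)*(w + 1)*(w + 2)*(w + 3)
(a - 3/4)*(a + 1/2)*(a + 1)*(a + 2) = a^4 + 11*a^3/4 + 7*a^2/8 - 13*a/8 - 3/4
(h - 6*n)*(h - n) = h^2 - 7*h*n + 6*n^2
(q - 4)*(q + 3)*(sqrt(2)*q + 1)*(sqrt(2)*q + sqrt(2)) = 2*q^4 + sqrt(2)*q^3 - 26*q^2 - 24*q - 13*sqrt(2)*q - 12*sqrt(2)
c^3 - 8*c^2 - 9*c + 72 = (c - 8)*(c - 3)*(c + 3)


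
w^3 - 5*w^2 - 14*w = w*(w - 7)*(w + 2)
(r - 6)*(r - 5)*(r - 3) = r^3 - 14*r^2 + 63*r - 90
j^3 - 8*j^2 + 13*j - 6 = (j - 6)*(j - 1)^2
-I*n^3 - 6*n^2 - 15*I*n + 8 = (n - 8*I)*(n + I)*(-I*n + 1)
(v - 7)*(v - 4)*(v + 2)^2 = v^4 - 7*v^3 - 12*v^2 + 68*v + 112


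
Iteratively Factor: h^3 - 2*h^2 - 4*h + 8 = (h + 2)*(h^2 - 4*h + 4) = (h - 2)*(h + 2)*(h - 2)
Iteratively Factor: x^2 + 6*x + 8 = (x + 2)*(x + 4)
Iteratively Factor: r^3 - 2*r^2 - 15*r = (r - 5)*(r^2 + 3*r) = r*(r - 5)*(r + 3)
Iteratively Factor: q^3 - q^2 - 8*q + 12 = (q - 2)*(q^2 + q - 6) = (q - 2)*(q + 3)*(q - 2)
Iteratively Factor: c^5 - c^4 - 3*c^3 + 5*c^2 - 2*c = (c - 1)*(c^4 - 3*c^2 + 2*c) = (c - 1)^2*(c^3 + c^2 - 2*c) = (c - 1)^3*(c^2 + 2*c) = (c - 1)^3*(c + 2)*(c)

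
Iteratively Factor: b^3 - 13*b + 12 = (b + 4)*(b^2 - 4*b + 3) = (b - 1)*(b + 4)*(b - 3)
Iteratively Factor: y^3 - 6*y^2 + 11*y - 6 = (y - 3)*(y^2 - 3*y + 2) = (y - 3)*(y - 2)*(y - 1)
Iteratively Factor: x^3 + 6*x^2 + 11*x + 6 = (x + 3)*(x^2 + 3*x + 2) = (x + 2)*(x + 3)*(x + 1)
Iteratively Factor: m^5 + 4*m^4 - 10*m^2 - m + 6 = (m + 1)*(m^4 + 3*m^3 - 3*m^2 - 7*m + 6) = (m - 1)*(m + 1)*(m^3 + 4*m^2 + m - 6) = (m - 1)*(m + 1)*(m + 3)*(m^2 + m - 2) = (m - 1)^2*(m + 1)*(m + 3)*(m + 2)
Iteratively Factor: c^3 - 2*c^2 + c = (c)*(c^2 - 2*c + 1) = c*(c - 1)*(c - 1)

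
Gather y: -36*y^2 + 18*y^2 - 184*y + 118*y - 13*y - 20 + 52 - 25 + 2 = -18*y^2 - 79*y + 9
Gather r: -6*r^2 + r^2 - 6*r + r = -5*r^2 - 5*r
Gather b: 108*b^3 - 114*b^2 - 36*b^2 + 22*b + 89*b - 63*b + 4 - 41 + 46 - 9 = 108*b^3 - 150*b^2 + 48*b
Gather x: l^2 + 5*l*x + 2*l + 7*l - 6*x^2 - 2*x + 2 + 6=l^2 + 9*l - 6*x^2 + x*(5*l - 2) + 8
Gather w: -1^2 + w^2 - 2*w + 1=w^2 - 2*w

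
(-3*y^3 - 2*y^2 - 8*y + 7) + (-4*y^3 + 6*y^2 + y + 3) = -7*y^3 + 4*y^2 - 7*y + 10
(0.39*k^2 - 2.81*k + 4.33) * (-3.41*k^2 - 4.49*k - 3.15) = -1.3299*k^4 + 7.831*k^3 - 3.3769*k^2 - 10.5902*k - 13.6395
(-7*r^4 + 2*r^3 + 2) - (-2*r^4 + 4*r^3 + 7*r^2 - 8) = -5*r^4 - 2*r^3 - 7*r^2 + 10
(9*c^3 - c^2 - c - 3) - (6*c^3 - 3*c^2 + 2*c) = 3*c^3 + 2*c^2 - 3*c - 3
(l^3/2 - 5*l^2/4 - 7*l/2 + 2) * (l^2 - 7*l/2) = l^5/2 - 3*l^4 + 7*l^3/8 + 57*l^2/4 - 7*l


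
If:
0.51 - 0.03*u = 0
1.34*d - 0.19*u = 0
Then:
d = 2.41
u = 17.00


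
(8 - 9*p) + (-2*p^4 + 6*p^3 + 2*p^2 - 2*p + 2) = -2*p^4 + 6*p^3 + 2*p^2 - 11*p + 10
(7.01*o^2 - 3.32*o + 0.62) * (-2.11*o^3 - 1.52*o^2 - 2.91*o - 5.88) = -14.7911*o^5 - 3.65*o^4 - 16.6609*o^3 - 32.5*o^2 + 17.7174*o - 3.6456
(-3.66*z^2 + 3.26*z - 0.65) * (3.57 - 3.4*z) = 12.444*z^3 - 24.1502*z^2 + 13.8482*z - 2.3205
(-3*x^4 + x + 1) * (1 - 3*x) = 9*x^5 - 3*x^4 - 3*x^2 - 2*x + 1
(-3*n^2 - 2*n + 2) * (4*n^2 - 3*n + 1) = -12*n^4 + n^3 + 11*n^2 - 8*n + 2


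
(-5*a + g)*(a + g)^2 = -5*a^3 - 9*a^2*g - 3*a*g^2 + g^3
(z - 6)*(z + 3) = z^2 - 3*z - 18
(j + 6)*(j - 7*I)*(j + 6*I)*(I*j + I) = I*j^4 + j^3 + 7*I*j^3 + 7*j^2 + 48*I*j^2 + 6*j + 294*I*j + 252*I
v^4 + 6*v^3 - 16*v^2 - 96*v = v*(v - 4)*(v + 4)*(v + 6)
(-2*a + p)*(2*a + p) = -4*a^2 + p^2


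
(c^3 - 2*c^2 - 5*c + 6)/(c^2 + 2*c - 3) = (c^2 - c - 6)/(c + 3)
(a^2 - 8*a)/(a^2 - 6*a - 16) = a/(a + 2)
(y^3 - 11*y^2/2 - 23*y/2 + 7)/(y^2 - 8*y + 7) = (y^2 + 3*y/2 - 1)/(y - 1)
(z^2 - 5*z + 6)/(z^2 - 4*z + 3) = (z - 2)/(z - 1)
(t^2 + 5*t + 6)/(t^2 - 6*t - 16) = (t + 3)/(t - 8)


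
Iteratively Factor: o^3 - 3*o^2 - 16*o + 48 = (o - 4)*(o^2 + o - 12) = (o - 4)*(o - 3)*(o + 4)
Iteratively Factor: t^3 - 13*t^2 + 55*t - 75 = (t - 5)*(t^2 - 8*t + 15) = (t - 5)^2*(t - 3)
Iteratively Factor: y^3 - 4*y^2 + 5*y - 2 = (y - 1)*(y^2 - 3*y + 2) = (y - 2)*(y - 1)*(y - 1)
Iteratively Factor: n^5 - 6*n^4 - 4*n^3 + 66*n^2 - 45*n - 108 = (n - 4)*(n^4 - 2*n^3 - 12*n^2 + 18*n + 27) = (n - 4)*(n + 3)*(n^3 - 5*n^2 + 3*n + 9) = (n - 4)*(n - 3)*(n + 3)*(n^2 - 2*n - 3) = (n - 4)*(n - 3)*(n + 1)*(n + 3)*(n - 3)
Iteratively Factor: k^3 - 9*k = (k - 3)*(k^2 + 3*k) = (k - 3)*(k + 3)*(k)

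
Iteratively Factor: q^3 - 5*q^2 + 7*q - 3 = (q - 3)*(q^2 - 2*q + 1) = (q - 3)*(q - 1)*(q - 1)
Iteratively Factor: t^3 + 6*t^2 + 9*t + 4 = (t + 4)*(t^2 + 2*t + 1) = (t + 1)*(t + 4)*(t + 1)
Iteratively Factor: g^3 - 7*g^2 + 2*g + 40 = (g - 4)*(g^2 - 3*g - 10) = (g - 4)*(g + 2)*(g - 5)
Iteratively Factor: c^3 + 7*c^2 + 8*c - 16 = (c + 4)*(c^2 + 3*c - 4) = (c + 4)^2*(c - 1)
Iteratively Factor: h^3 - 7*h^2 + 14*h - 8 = (h - 2)*(h^2 - 5*h + 4) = (h - 4)*(h - 2)*(h - 1)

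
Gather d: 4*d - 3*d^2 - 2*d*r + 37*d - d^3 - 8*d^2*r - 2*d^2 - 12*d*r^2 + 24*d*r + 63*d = -d^3 + d^2*(-8*r - 5) + d*(-12*r^2 + 22*r + 104)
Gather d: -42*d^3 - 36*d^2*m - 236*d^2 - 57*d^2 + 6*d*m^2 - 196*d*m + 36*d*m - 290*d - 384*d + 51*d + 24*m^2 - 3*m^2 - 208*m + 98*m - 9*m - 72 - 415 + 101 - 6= -42*d^3 + d^2*(-36*m - 293) + d*(6*m^2 - 160*m - 623) + 21*m^2 - 119*m - 392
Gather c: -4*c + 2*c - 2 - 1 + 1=-2*c - 2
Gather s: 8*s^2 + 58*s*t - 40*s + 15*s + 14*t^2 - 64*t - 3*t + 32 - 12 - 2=8*s^2 + s*(58*t - 25) + 14*t^2 - 67*t + 18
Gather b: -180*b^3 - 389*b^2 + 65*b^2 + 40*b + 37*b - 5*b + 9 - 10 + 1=-180*b^3 - 324*b^2 + 72*b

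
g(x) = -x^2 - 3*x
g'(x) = -2*x - 3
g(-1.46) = 2.25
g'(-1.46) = -0.08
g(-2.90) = 0.29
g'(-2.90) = 2.80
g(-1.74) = 2.19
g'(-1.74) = 0.48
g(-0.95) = 1.95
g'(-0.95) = -1.10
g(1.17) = -4.88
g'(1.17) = -5.34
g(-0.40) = 1.04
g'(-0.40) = -2.20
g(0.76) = -2.86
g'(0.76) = -4.52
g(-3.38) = -1.28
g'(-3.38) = 3.76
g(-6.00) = -18.00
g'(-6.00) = 9.00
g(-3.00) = 0.00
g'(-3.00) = 3.00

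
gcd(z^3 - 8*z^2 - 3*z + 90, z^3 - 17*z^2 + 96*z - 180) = z^2 - 11*z + 30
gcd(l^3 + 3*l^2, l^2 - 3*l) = l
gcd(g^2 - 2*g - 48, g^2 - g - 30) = 1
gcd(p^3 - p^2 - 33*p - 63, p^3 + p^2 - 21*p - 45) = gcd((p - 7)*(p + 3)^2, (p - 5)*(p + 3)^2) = p^2 + 6*p + 9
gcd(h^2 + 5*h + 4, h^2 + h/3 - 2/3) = h + 1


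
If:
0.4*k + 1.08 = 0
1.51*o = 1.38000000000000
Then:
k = -2.70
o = 0.91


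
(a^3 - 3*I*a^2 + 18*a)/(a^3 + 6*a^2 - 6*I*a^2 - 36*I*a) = (a + 3*I)/(a + 6)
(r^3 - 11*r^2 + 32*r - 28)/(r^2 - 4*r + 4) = r - 7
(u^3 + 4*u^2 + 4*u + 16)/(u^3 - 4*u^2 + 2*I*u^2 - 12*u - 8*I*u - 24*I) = (u^2 + 2*u*(2 - I) - 8*I)/(u^2 - 4*u - 12)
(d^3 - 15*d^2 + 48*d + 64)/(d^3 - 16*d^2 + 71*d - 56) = (d^2 - 7*d - 8)/(d^2 - 8*d + 7)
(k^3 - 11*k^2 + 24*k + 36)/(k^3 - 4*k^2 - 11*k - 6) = (k - 6)/(k + 1)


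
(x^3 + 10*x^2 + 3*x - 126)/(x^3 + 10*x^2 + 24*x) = (x^2 + 4*x - 21)/(x*(x + 4))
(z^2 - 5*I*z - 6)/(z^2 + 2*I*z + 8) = (z - 3*I)/(z + 4*I)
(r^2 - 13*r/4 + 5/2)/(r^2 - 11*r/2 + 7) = (4*r - 5)/(2*(2*r - 7))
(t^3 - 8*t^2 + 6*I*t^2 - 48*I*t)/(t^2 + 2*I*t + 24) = t*(t - 8)/(t - 4*I)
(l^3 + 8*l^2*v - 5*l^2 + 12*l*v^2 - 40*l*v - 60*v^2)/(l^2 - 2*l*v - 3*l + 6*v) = (l^3 + 8*l^2*v - 5*l^2 + 12*l*v^2 - 40*l*v - 60*v^2)/(l^2 - 2*l*v - 3*l + 6*v)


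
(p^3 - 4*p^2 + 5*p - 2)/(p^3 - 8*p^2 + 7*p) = (p^2 - 3*p + 2)/(p*(p - 7))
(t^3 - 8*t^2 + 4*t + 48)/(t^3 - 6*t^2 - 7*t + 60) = (t^2 - 4*t - 12)/(t^2 - 2*t - 15)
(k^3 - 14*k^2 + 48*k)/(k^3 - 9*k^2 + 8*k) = (k - 6)/(k - 1)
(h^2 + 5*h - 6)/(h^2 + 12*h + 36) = (h - 1)/(h + 6)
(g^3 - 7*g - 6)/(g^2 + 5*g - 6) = (g^3 - 7*g - 6)/(g^2 + 5*g - 6)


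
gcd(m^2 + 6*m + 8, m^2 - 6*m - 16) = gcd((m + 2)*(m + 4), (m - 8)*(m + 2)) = m + 2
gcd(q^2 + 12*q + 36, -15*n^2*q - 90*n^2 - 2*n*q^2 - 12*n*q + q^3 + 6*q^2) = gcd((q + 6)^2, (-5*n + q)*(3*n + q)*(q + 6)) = q + 6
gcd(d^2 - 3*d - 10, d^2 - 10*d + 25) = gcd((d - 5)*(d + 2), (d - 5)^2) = d - 5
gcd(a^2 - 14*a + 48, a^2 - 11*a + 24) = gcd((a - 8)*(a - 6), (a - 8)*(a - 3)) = a - 8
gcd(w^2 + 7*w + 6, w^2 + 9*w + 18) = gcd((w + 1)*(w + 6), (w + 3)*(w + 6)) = w + 6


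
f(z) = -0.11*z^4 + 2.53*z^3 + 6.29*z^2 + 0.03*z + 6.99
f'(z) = -0.44*z^3 + 7.59*z^2 + 12.58*z + 0.03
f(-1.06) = 10.87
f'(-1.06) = -4.25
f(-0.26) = 7.36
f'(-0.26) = -2.72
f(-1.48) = 11.99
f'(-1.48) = -0.54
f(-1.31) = 11.73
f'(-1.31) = -2.44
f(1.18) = 19.73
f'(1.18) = 24.72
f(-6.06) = -473.59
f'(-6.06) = 300.45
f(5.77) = 580.66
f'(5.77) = 240.79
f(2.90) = 113.90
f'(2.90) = 89.61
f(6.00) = 637.53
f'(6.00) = 253.71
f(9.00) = 1639.41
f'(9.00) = 407.28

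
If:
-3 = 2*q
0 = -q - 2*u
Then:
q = -3/2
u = 3/4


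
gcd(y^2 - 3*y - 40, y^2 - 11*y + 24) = y - 8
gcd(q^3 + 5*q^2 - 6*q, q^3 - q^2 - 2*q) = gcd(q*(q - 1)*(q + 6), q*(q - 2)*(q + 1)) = q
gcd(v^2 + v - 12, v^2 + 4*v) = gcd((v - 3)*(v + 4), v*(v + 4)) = v + 4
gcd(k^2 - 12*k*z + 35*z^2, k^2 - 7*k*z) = -k + 7*z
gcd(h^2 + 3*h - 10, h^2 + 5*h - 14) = h - 2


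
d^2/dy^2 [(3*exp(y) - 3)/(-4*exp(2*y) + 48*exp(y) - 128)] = 3*(-exp(4*y) - 8*exp(3*y) + 156*exp(2*y) - 368*exp(y) - 640)*exp(y)/(4*(exp(6*y) - 36*exp(5*y) + 528*exp(4*y) - 4032*exp(3*y) + 16896*exp(2*y) - 36864*exp(y) + 32768))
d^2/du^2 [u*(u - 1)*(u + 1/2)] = 6*u - 1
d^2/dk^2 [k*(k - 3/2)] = 2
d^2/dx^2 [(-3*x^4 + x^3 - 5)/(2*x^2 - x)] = 2*(-12*x^6 + 18*x^5 - 9*x^4 + x^3 - 60*x^2 + 30*x - 5)/(x^3*(8*x^3 - 12*x^2 + 6*x - 1))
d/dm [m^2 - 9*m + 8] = 2*m - 9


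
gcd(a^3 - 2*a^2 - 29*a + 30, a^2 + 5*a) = a + 5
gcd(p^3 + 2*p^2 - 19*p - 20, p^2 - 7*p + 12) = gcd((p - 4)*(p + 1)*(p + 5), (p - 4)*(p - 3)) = p - 4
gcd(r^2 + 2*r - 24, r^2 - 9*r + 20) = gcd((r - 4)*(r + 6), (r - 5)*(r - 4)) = r - 4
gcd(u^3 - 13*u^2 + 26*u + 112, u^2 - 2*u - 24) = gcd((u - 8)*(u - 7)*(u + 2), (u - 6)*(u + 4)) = 1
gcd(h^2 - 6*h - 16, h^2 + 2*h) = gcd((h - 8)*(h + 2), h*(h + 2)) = h + 2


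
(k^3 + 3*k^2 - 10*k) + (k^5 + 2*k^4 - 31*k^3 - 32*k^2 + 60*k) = k^5 + 2*k^4 - 30*k^3 - 29*k^2 + 50*k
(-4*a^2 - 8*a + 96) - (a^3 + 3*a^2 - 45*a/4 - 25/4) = -a^3 - 7*a^2 + 13*a/4 + 409/4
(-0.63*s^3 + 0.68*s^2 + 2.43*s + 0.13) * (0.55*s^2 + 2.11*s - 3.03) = -0.3465*s^5 - 0.9553*s^4 + 4.6802*s^3 + 3.1384*s^2 - 7.0886*s - 0.3939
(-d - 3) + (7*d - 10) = 6*d - 13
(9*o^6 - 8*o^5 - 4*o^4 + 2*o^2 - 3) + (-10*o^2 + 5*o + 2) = 9*o^6 - 8*o^5 - 4*o^4 - 8*o^2 + 5*o - 1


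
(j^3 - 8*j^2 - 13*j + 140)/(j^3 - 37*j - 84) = (j - 5)/(j + 3)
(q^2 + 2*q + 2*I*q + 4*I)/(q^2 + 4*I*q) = (q^2 + 2*q*(1 + I) + 4*I)/(q*(q + 4*I))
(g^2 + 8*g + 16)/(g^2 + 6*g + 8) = (g + 4)/(g + 2)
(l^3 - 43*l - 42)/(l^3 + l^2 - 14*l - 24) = (l^3 - 43*l - 42)/(l^3 + l^2 - 14*l - 24)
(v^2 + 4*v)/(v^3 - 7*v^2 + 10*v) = (v + 4)/(v^2 - 7*v + 10)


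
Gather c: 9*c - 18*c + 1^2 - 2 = -9*c - 1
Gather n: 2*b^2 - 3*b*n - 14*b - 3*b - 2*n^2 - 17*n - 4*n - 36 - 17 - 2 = 2*b^2 - 17*b - 2*n^2 + n*(-3*b - 21) - 55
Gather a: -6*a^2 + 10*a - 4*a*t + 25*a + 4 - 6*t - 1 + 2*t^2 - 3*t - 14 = -6*a^2 + a*(35 - 4*t) + 2*t^2 - 9*t - 11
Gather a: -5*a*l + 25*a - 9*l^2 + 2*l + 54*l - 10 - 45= a*(25 - 5*l) - 9*l^2 + 56*l - 55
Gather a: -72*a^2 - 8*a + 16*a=-72*a^2 + 8*a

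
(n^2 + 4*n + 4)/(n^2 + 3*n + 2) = (n + 2)/(n + 1)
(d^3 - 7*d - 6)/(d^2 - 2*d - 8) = (d^2 - 2*d - 3)/(d - 4)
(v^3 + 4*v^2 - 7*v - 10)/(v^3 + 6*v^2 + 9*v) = (v^3 + 4*v^2 - 7*v - 10)/(v*(v^2 + 6*v + 9))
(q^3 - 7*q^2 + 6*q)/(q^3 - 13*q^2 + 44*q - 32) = q*(q - 6)/(q^2 - 12*q + 32)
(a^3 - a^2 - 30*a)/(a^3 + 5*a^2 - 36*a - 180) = a/(a + 6)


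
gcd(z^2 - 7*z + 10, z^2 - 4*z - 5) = z - 5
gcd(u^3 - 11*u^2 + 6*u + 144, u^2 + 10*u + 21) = u + 3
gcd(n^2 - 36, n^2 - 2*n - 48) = n + 6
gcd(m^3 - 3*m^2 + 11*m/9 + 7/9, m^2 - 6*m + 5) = m - 1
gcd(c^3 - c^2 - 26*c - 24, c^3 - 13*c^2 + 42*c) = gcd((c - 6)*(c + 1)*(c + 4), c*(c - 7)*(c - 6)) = c - 6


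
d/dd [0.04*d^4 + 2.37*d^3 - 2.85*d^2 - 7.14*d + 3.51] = 0.16*d^3 + 7.11*d^2 - 5.7*d - 7.14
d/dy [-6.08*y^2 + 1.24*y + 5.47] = 1.24 - 12.16*y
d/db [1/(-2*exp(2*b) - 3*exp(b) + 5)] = (4*exp(b) + 3)*exp(b)/(2*exp(2*b) + 3*exp(b) - 5)^2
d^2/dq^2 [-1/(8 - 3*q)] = 18/(3*q - 8)^3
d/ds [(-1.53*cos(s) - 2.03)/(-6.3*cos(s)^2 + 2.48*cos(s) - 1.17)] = (9.639*cos(s)^2 + 25.578*cos(s) - 6.8245)*sin(s)/(39.69*cos(s)^4 - 31.248*cos(s)^3 + 20.8924*cos(s)^2 - 5.8032*cos(s) + 1.3689)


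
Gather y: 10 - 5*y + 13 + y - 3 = 20 - 4*y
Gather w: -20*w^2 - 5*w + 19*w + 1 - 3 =-20*w^2 + 14*w - 2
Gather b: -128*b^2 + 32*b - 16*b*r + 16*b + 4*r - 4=-128*b^2 + b*(48 - 16*r) + 4*r - 4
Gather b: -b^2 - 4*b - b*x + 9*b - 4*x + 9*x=-b^2 + b*(5 - x) + 5*x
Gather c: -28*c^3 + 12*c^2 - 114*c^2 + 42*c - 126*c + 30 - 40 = -28*c^3 - 102*c^2 - 84*c - 10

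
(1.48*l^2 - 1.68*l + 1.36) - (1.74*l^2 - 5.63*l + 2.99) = -0.26*l^2 + 3.95*l - 1.63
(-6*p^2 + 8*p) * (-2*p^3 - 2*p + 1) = 12*p^5 - 16*p^4 + 12*p^3 - 22*p^2 + 8*p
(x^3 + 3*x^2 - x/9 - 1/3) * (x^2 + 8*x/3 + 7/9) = x^5 + 17*x^4/3 + 26*x^3/3 + 46*x^2/27 - 79*x/81 - 7/27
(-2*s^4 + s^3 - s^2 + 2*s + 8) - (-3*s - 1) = -2*s^4 + s^3 - s^2 + 5*s + 9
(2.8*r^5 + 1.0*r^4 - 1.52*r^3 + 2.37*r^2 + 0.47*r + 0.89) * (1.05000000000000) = 2.94*r^5 + 1.05*r^4 - 1.596*r^3 + 2.4885*r^2 + 0.4935*r + 0.9345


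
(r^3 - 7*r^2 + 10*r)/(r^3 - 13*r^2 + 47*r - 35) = r*(r - 2)/(r^2 - 8*r + 7)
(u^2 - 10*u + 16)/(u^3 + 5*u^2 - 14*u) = (u - 8)/(u*(u + 7))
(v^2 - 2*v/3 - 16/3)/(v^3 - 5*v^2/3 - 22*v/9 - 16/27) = 9*(v + 2)/(9*v^2 + 9*v + 2)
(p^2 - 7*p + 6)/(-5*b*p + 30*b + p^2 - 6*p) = (p - 1)/(-5*b + p)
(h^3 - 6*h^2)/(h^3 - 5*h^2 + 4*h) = h*(h - 6)/(h^2 - 5*h + 4)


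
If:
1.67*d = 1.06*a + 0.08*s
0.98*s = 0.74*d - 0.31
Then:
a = 2.01096379398266*s + 0.659994900560938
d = 1.32432432432432*s + 0.418918918918919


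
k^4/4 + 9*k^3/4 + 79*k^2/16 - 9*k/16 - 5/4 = (k/4 + 1)*(k - 1/2)*(k + 1/2)*(k + 5)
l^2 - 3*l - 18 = (l - 6)*(l + 3)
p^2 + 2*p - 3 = (p - 1)*(p + 3)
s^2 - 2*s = s*(s - 2)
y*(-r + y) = -r*y + y^2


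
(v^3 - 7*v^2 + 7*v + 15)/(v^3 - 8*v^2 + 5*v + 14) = (v^2 - 8*v + 15)/(v^2 - 9*v + 14)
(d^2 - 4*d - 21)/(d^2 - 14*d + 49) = (d + 3)/(d - 7)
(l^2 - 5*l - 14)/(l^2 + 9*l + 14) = (l - 7)/(l + 7)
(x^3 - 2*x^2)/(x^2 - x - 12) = x^2*(2 - x)/(-x^2 + x + 12)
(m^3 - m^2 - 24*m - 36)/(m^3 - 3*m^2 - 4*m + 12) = (m^2 - 3*m - 18)/(m^2 - 5*m + 6)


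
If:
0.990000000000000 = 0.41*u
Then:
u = 2.41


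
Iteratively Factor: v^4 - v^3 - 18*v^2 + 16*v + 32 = (v - 2)*(v^3 + v^2 - 16*v - 16) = (v - 2)*(v + 4)*(v^2 - 3*v - 4) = (v - 4)*(v - 2)*(v + 4)*(v + 1)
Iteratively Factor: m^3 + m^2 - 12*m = (m + 4)*(m^2 - 3*m) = (m - 3)*(m + 4)*(m)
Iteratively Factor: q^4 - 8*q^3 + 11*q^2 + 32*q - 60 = (q - 3)*(q^3 - 5*q^2 - 4*q + 20) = (q - 3)*(q + 2)*(q^2 - 7*q + 10) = (q - 5)*(q - 3)*(q + 2)*(q - 2)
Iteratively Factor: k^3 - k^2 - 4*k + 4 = (k - 1)*(k^2 - 4) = (k - 2)*(k - 1)*(k + 2)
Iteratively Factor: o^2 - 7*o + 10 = (o - 2)*(o - 5)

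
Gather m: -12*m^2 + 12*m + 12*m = -12*m^2 + 24*m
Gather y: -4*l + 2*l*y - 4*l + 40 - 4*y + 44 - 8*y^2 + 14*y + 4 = -8*l - 8*y^2 + y*(2*l + 10) + 88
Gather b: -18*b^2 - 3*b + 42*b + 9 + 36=-18*b^2 + 39*b + 45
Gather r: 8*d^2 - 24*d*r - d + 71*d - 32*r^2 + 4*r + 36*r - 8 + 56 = 8*d^2 + 70*d - 32*r^2 + r*(40 - 24*d) + 48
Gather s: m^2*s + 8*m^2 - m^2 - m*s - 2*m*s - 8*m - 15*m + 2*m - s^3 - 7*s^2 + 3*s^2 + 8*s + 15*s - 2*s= 7*m^2 - 21*m - s^3 - 4*s^2 + s*(m^2 - 3*m + 21)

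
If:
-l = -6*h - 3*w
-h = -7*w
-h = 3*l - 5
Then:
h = 35/142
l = 225/142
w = 5/142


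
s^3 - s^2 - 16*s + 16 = (s - 4)*(s - 1)*(s + 4)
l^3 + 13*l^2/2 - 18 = (l - 3/2)*(l + 2)*(l + 6)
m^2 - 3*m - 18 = (m - 6)*(m + 3)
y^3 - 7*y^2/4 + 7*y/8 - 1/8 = (y - 1)*(y - 1/2)*(y - 1/4)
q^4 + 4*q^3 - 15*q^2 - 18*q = q*(q - 3)*(q + 1)*(q + 6)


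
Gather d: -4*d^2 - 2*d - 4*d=-4*d^2 - 6*d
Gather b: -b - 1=-b - 1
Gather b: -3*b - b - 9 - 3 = -4*b - 12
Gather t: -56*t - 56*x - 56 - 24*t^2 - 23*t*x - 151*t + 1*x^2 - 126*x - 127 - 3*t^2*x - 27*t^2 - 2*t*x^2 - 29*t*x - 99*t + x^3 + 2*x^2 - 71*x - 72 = t^2*(-3*x - 51) + t*(-2*x^2 - 52*x - 306) + x^3 + 3*x^2 - 253*x - 255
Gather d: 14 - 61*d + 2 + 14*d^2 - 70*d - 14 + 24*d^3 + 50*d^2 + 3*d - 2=24*d^3 + 64*d^2 - 128*d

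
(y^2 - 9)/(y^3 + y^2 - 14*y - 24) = (y - 3)/(y^2 - 2*y - 8)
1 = 1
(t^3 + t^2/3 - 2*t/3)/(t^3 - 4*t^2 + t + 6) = t*(3*t - 2)/(3*(t^2 - 5*t + 6))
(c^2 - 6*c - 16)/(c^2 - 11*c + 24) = (c + 2)/(c - 3)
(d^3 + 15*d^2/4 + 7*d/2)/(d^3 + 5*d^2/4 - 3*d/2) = (4*d + 7)/(4*d - 3)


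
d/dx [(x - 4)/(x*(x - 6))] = (-x^2 + 8*x - 24)/(x^2*(x^2 - 12*x + 36))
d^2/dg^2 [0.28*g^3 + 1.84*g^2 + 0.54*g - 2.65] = 1.68*g + 3.68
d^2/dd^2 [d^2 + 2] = 2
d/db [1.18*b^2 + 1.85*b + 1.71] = 2.36*b + 1.85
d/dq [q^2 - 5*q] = 2*q - 5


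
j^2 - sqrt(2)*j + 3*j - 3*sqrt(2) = (j + 3)*(j - sqrt(2))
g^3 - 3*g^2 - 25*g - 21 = (g - 7)*(g + 1)*(g + 3)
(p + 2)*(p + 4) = p^2 + 6*p + 8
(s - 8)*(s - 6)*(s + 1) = s^3 - 13*s^2 + 34*s + 48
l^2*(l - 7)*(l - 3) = l^4 - 10*l^3 + 21*l^2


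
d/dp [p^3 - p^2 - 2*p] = 3*p^2 - 2*p - 2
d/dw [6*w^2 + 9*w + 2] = 12*w + 9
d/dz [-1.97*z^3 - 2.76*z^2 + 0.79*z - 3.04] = -5.91*z^2 - 5.52*z + 0.79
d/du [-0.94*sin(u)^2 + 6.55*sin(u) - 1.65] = (6.55 - 1.88*sin(u))*cos(u)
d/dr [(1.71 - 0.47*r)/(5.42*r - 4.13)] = (30.260923 - 39.712882*r)/(5.42*r - 4.13)^3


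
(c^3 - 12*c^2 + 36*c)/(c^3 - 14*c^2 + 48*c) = (c - 6)/(c - 8)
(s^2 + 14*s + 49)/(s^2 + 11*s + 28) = (s + 7)/(s + 4)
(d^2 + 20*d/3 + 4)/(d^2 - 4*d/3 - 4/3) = (d + 6)/(d - 2)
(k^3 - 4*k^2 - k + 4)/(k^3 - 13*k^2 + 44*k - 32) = (k + 1)/(k - 8)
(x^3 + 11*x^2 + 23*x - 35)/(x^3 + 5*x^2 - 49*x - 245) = (x - 1)/(x - 7)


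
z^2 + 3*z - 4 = (z - 1)*(z + 4)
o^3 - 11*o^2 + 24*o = o*(o - 8)*(o - 3)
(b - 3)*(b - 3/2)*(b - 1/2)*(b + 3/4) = b^4 - 17*b^3/4 + 3*b^2 + 45*b/16 - 27/16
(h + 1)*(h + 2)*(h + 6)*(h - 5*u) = h^4 - 5*h^3*u + 9*h^3 - 45*h^2*u + 20*h^2 - 100*h*u + 12*h - 60*u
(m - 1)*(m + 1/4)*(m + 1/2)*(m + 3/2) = m^4 + 5*m^3/4 - m^2 - 17*m/16 - 3/16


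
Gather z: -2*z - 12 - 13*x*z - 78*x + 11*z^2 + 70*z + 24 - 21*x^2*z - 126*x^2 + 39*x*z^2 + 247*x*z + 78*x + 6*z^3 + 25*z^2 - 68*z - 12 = -126*x^2 + 6*z^3 + z^2*(39*x + 36) + z*(-21*x^2 + 234*x)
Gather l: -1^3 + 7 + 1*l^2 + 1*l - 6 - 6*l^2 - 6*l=-5*l^2 - 5*l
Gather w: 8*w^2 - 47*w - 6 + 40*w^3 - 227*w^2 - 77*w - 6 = 40*w^3 - 219*w^2 - 124*w - 12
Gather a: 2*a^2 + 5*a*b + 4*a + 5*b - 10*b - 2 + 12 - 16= 2*a^2 + a*(5*b + 4) - 5*b - 6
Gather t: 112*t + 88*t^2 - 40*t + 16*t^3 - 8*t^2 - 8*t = 16*t^3 + 80*t^2 + 64*t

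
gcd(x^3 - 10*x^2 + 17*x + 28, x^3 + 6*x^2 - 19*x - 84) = x - 4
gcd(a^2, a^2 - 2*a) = a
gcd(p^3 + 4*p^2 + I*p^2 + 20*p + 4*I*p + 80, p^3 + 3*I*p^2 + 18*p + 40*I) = p^2 + I*p + 20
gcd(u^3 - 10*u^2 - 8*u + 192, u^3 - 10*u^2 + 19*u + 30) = u - 6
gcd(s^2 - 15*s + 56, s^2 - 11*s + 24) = s - 8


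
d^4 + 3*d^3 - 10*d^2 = d^2*(d - 2)*(d + 5)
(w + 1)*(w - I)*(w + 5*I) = w^3 + w^2 + 4*I*w^2 + 5*w + 4*I*w + 5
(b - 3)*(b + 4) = b^2 + b - 12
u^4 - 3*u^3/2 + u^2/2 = u^2*(u - 1)*(u - 1/2)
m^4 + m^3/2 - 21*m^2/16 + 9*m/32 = m*(m - 3/4)*(m - 1/4)*(m + 3/2)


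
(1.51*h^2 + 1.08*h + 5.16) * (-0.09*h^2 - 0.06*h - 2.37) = -0.1359*h^4 - 0.1878*h^3 - 4.1079*h^2 - 2.8692*h - 12.2292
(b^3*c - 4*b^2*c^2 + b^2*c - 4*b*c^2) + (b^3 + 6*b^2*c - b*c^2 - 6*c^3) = b^3*c + b^3 - 4*b^2*c^2 + 7*b^2*c - 5*b*c^2 - 6*c^3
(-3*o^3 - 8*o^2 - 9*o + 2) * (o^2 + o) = -3*o^5 - 11*o^4 - 17*o^3 - 7*o^2 + 2*o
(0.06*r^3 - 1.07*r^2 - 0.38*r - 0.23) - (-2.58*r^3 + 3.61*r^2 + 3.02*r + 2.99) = 2.64*r^3 - 4.68*r^2 - 3.4*r - 3.22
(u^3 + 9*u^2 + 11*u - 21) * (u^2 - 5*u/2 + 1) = u^5 + 13*u^4/2 - 21*u^3/2 - 79*u^2/2 + 127*u/2 - 21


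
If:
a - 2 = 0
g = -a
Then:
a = 2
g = -2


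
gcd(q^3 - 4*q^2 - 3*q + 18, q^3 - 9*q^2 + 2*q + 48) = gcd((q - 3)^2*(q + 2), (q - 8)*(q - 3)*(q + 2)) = q^2 - q - 6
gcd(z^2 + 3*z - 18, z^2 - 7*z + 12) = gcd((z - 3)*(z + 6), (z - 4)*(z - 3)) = z - 3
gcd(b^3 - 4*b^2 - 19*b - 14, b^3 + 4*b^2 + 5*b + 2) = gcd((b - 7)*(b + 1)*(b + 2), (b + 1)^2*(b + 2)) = b^2 + 3*b + 2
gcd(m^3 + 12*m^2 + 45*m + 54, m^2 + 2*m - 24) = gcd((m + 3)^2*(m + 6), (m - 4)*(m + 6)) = m + 6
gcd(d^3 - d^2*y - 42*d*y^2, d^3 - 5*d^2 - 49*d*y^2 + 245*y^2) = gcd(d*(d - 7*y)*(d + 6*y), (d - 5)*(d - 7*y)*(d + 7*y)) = -d + 7*y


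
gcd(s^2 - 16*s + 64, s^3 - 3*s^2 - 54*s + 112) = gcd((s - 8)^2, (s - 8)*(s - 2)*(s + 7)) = s - 8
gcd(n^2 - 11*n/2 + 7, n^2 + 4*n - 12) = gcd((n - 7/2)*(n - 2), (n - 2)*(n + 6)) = n - 2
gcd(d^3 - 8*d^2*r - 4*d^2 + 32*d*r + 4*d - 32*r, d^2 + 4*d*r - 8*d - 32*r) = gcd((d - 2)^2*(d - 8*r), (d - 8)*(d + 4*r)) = 1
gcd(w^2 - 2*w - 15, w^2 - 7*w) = 1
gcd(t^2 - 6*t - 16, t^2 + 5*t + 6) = t + 2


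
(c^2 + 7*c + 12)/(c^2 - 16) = (c + 3)/(c - 4)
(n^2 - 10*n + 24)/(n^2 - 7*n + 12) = (n - 6)/(n - 3)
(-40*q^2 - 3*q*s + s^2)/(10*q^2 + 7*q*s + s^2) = (-8*q + s)/(2*q + s)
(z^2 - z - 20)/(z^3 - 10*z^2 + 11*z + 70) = (z + 4)/(z^2 - 5*z - 14)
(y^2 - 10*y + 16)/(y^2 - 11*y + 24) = (y - 2)/(y - 3)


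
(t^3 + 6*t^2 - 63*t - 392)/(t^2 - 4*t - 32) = (t^2 + 14*t + 49)/(t + 4)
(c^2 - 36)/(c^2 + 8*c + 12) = (c - 6)/(c + 2)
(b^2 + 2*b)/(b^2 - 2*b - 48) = b*(b + 2)/(b^2 - 2*b - 48)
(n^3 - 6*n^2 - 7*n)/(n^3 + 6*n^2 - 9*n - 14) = n*(n - 7)/(n^2 + 5*n - 14)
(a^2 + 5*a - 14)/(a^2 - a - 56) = (a - 2)/(a - 8)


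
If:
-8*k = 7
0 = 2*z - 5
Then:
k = -7/8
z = 5/2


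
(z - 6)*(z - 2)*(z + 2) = z^3 - 6*z^2 - 4*z + 24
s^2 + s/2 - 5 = (s - 2)*(s + 5/2)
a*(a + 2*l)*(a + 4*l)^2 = a^4 + 10*a^3*l + 32*a^2*l^2 + 32*a*l^3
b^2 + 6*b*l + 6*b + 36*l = (b + 6)*(b + 6*l)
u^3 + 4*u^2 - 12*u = u*(u - 2)*(u + 6)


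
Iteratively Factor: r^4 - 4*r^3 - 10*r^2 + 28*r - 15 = (r + 3)*(r^3 - 7*r^2 + 11*r - 5) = (r - 1)*(r + 3)*(r^2 - 6*r + 5) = (r - 5)*(r - 1)*(r + 3)*(r - 1)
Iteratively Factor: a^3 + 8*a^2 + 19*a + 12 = (a + 4)*(a^2 + 4*a + 3) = (a + 3)*(a + 4)*(a + 1)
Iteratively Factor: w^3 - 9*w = (w)*(w^2 - 9) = w*(w - 3)*(w + 3)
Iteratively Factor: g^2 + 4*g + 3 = (g + 3)*(g + 1)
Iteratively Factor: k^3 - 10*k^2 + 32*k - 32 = (k - 4)*(k^2 - 6*k + 8) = (k - 4)*(k - 2)*(k - 4)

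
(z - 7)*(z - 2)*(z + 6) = z^3 - 3*z^2 - 40*z + 84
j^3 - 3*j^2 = j^2*(j - 3)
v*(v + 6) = v^2 + 6*v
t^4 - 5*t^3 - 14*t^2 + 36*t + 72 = (t - 6)*(t - 3)*(t + 2)^2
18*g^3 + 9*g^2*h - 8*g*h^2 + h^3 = (-6*g + h)*(-3*g + h)*(g + h)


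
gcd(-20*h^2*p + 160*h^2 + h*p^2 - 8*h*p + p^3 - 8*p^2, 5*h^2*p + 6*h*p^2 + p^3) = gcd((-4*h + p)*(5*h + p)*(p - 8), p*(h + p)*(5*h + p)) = 5*h + p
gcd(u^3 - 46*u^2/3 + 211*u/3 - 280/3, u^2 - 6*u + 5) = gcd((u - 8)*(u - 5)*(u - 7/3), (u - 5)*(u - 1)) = u - 5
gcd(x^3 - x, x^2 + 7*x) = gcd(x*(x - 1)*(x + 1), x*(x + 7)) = x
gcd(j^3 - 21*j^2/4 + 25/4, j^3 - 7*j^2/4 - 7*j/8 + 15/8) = j^2 - j/4 - 5/4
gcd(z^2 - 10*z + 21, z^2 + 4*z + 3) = 1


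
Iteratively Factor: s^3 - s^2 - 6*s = (s - 3)*(s^2 + 2*s) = (s - 3)*(s + 2)*(s)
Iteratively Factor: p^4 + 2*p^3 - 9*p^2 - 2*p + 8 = (p - 1)*(p^3 + 3*p^2 - 6*p - 8) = (p - 2)*(p - 1)*(p^2 + 5*p + 4) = (p - 2)*(p - 1)*(p + 4)*(p + 1)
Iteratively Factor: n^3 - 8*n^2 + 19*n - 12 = (n - 3)*(n^2 - 5*n + 4) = (n - 3)*(n - 1)*(n - 4)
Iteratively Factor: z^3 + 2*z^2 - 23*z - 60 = (z + 4)*(z^2 - 2*z - 15) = (z - 5)*(z + 4)*(z + 3)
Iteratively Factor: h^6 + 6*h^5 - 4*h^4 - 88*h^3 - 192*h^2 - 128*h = (h + 2)*(h^5 + 4*h^4 - 12*h^3 - 64*h^2 - 64*h) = (h + 2)*(h + 4)*(h^4 - 12*h^2 - 16*h) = h*(h + 2)*(h + 4)*(h^3 - 12*h - 16) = h*(h + 2)^2*(h + 4)*(h^2 - 2*h - 8) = h*(h - 4)*(h + 2)^2*(h + 4)*(h + 2)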